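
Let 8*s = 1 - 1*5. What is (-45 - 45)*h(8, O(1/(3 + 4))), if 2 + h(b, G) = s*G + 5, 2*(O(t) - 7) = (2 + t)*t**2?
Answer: 31545/686 ≈ 45.984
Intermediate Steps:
s = -1/2 (s = (1 - 1*5)/8 = (1 - 5)/8 = (1/8)*(-4) = -1/2 ≈ -0.50000)
O(t) = 7 + t**2*(2 + t)/2 (O(t) = 7 + ((2 + t)*t**2)/2 = 7 + (t**2*(2 + t))/2 = 7 + t**2*(2 + t)/2)
h(b, G) = 3 - G/2 (h(b, G) = -2 + (-G/2 + 5) = -2 + (5 - G/2) = 3 - G/2)
(-45 - 45)*h(8, O(1/(3 + 4))) = (-45 - 45)*(3 - (7 + (1/(3 + 4))**2 + (1/(3 + 4))**3/2)/2) = -90*(3 - (7 + (1/7)**2 + (1/7)**3/2)/2) = -90*(3 - (7 + 1/49 + (1/2)*(1/343))/2) = -90*(3 - (7 + 1/49 + 1/686)/2) = -90*(3 - 1/2*4817/686) = -90*(3 - 4817/1372) = -90*(-701/1372) = 31545/686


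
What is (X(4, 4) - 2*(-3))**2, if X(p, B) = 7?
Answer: 169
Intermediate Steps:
(X(4, 4) - 2*(-3))**2 = (7 - 2*(-3))**2 = (7 + 6)**2 = 13**2 = 169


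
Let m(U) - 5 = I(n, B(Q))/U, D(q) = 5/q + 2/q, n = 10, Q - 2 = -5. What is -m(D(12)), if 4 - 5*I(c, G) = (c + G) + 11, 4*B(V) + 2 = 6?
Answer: 41/35 ≈ 1.1714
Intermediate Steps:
Q = -3 (Q = 2 - 5 = -3)
B(V) = 1 (B(V) = -½ + (¼)*6 = -½ + 3/2 = 1)
D(q) = 7/q
I(c, G) = -7/5 - G/5 - c/5 (I(c, G) = ⅘ - ((c + G) + 11)/5 = ⅘ - ((G + c) + 11)/5 = ⅘ - (11 + G + c)/5 = ⅘ + (-11/5 - G/5 - c/5) = -7/5 - G/5 - c/5)
m(U) = 5 - 18/(5*U) (m(U) = 5 + (-7/5 - ⅕*1 - ⅕*10)/U = 5 + (-7/5 - ⅕ - 2)/U = 5 - 18/(5*U))
-m(D(12)) = -(5 - 18/(5*(7/12))) = -(5 - 18/(5*(7*(1/12)))) = -(5 - 18/(5*7/12)) = -(5 - 18/5*12/7) = -(5 - 216/35) = -1*(-41/35) = 41/35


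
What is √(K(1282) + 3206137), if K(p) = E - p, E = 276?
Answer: √3205131 ≈ 1790.3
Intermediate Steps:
K(p) = 276 - p
√(K(1282) + 3206137) = √((276 - 1*1282) + 3206137) = √((276 - 1282) + 3206137) = √(-1006 + 3206137) = √3205131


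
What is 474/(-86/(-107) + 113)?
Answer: 16906/4059 ≈ 4.1651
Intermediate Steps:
474/(-86/(-107) + 113) = 474/(-86*(-1/107) + 113) = 474/(86/107 + 113) = 474/(12177/107) = (107/12177)*474 = 16906/4059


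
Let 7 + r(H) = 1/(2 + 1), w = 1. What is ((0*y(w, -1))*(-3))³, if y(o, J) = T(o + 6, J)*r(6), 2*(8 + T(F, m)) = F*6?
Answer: 0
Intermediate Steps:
r(H) = -20/3 (r(H) = -7 + 1/(2 + 1) = -7 + 1/3 = -7 + ⅓ = -20/3)
T(F, m) = -8 + 3*F (T(F, m) = -8 + (F*6)/2 = -8 + (6*F)/2 = -8 + 3*F)
y(o, J) = -200/3 - 20*o (y(o, J) = (-8 + 3*(o + 6))*(-20/3) = (-8 + 3*(6 + o))*(-20/3) = (-8 + (18 + 3*o))*(-20/3) = (10 + 3*o)*(-20/3) = -200/3 - 20*o)
((0*y(w, -1))*(-3))³ = ((0*(-200/3 - 20*1))*(-3))³ = ((0*(-200/3 - 20))*(-3))³ = ((0*(-260/3))*(-3))³ = (0*(-3))³ = 0³ = 0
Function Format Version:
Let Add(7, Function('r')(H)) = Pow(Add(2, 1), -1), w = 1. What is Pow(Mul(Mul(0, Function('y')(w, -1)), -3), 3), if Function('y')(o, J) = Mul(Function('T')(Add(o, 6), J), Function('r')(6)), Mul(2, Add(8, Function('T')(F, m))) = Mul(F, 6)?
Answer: 0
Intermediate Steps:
Function('r')(H) = Rational(-20, 3) (Function('r')(H) = Add(-7, Pow(Add(2, 1), -1)) = Add(-7, Pow(3, -1)) = Add(-7, Rational(1, 3)) = Rational(-20, 3))
Function('T')(F, m) = Add(-8, Mul(3, F)) (Function('T')(F, m) = Add(-8, Mul(Rational(1, 2), Mul(F, 6))) = Add(-8, Mul(Rational(1, 2), Mul(6, F))) = Add(-8, Mul(3, F)))
Function('y')(o, J) = Add(Rational(-200, 3), Mul(-20, o)) (Function('y')(o, J) = Mul(Add(-8, Mul(3, Add(o, 6))), Rational(-20, 3)) = Mul(Add(-8, Mul(3, Add(6, o))), Rational(-20, 3)) = Mul(Add(-8, Add(18, Mul(3, o))), Rational(-20, 3)) = Mul(Add(10, Mul(3, o)), Rational(-20, 3)) = Add(Rational(-200, 3), Mul(-20, o)))
Pow(Mul(Mul(0, Function('y')(w, -1)), -3), 3) = Pow(Mul(Mul(0, Add(Rational(-200, 3), Mul(-20, 1))), -3), 3) = Pow(Mul(Mul(0, Add(Rational(-200, 3), -20)), -3), 3) = Pow(Mul(Mul(0, Rational(-260, 3)), -3), 3) = Pow(Mul(0, -3), 3) = Pow(0, 3) = 0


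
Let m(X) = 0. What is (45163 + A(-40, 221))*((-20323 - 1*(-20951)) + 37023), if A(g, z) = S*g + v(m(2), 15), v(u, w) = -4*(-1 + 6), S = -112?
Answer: 1868355573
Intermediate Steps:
v(u, w) = -20 (v(u, w) = -4*5 = -20)
A(g, z) = -20 - 112*g (A(g, z) = -112*g - 20 = -20 - 112*g)
(45163 + A(-40, 221))*((-20323 - 1*(-20951)) + 37023) = (45163 + (-20 - 112*(-40)))*((-20323 - 1*(-20951)) + 37023) = (45163 + (-20 + 4480))*((-20323 + 20951) + 37023) = (45163 + 4460)*(628 + 37023) = 49623*37651 = 1868355573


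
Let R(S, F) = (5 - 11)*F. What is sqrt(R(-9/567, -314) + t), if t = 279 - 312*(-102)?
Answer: sqrt(33987) ≈ 184.36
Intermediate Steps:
R(S, F) = -6*F
t = 32103 (t = 279 + 31824 = 32103)
sqrt(R(-9/567, -314) + t) = sqrt(-6*(-314) + 32103) = sqrt(1884 + 32103) = sqrt(33987)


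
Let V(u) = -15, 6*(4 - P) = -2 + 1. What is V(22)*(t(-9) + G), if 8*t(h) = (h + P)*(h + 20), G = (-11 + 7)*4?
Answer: 5435/16 ≈ 339.69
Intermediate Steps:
P = 25/6 (P = 4 - (-2 + 1)/6 = 4 - 1/6*(-1) = 4 + 1/6 = 25/6 ≈ 4.1667)
G = -16 (G = -4*4 = -16)
t(h) = (20 + h)*(25/6 + h)/8 (t(h) = ((h + 25/6)*(h + 20))/8 = ((25/6 + h)*(20 + h))/8 = ((20 + h)*(25/6 + h))/8 = (20 + h)*(25/6 + h)/8)
V(22)*(t(-9) + G) = -15*((125/12 + (1/8)*(-9)**2 + (145/48)*(-9)) - 16) = -15*((125/12 + (1/8)*81 - 435/16) - 16) = -15*((125/12 + 81/8 - 435/16) - 16) = -15*(-319/48 - 16) = -15*(-1087/48) = 5435/16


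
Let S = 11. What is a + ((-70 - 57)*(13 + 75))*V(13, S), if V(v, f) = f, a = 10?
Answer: -122926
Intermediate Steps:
a + ((-70 - 57)*(13 + 75))*V(13, S) = 10 + ((-70 - 57)*(13 + 75))*11 = 10 - 127*88*11 = 10 - 11176*11 = 10 - 122936 = -122926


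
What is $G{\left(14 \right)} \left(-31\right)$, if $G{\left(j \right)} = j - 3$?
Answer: $-341$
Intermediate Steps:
$G{\left(j \right)} = -3 + j$ ($G{\left(j \right)} = j - 3 = -3 + j$)
$G{\left(14 \right)} \left(-31\right) = \left(-3 + 14\right) \left(-31\right) = 11 \left(-31\right) = -341$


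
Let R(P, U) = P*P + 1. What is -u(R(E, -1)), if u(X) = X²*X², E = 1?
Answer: -16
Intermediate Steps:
R(P, U) = 1 + P² (R(P, U) = P² + 1 = 1 + P²)
u(X) = X⁴
-u(R(E, -1)) = -(1 + 1²)⁴ = -(1 + 1)⁴ = -1*2⁴ = -1*16 = -16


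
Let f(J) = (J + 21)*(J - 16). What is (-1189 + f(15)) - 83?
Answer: -1308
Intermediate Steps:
f(J) = (-16 + J)*(21 + J) (f(J) = (21 + J)*(-16 + J) = (-16 + J)*(21 + J))
(-1189 + f(15)) - 83 = (-1189 + (-336 + 15² + 5*15)) - 83 = (-1189 + (-336 + 225 + 75)) - 83 = (-1189 - 36) - 83 = -1225 - 83 = -1308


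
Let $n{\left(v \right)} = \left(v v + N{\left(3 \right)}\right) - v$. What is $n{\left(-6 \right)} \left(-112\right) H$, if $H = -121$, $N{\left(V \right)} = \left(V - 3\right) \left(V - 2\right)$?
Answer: $569184$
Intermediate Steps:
$N{\left(V \right)} = \left(-3 + V\right) \left(-2 + V\right)$
$n{\left(v \right)} = v^{2} - v$ ($n{\left(v \right)} = \left(v v + \left(6 + 3^{2} - 15\right)\right) - v = \left(v^{2} + \left(6 + 9 - 15\right)\right) - v = \left(v^{2} + 0\right) - v = v^{2} - v$)
$n{\left(-6 \right)} \left(-112\right) H = - 6 \left(-1 - 6\right) \left(-112\right) \left(-121\right) = \left(-6\right) \left(-7\right) \left(-112\right) \left(-121\right) = 42 \left(-112\right) \left(-121\right) = \left(-4704\right) \left(-121\right) = 569184$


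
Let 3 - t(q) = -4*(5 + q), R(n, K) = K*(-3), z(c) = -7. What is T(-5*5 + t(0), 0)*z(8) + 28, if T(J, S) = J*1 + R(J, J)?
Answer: 0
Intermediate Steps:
R(n, K) = -3*K
t(q) = 23 + 4*q (t(q) = 3 - (-4)*(5 + q) = 3 - (-20 - 4*q) = 3 + (20 + 4*q) = 23 + 4*q)
T(J, S) = -2*J (T(J, S) = J*1 - 3*J = J - 3*J = -2*J)
T(-5*5 + t(0), 0)*z(8) + 28 = -2*(-5*5 + (23 + 4*0))*(-7) + 28 = -2*(-25 + (23 + 0))*(-7) + 28 = -2*(-25 + 23)*(-7) + 28 = -2*(-2)*(-7) + 28 = 4*(-7) + 28 = -28 + 28 = 0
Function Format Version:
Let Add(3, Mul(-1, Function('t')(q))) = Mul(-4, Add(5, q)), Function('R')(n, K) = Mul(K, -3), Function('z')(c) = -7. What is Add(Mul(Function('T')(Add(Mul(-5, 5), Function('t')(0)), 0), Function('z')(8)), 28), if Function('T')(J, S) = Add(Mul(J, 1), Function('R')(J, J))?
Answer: 0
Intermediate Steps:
Function('R')(n, K) = Mul(-3, K)
Function('t')(q) = Add(23, Mul(4, q)) (Function('t')(q) = Add(3, Mul(-1, Mul(-4, Add(5, q)))) = Add(3, Mul(-1, Add(-20, Mul(-4, q)))) = Add(3, Add(20, Mul(4, q))) = Add(23, Mul(4, q)))
Function('T')(J, S) = Mul(-2, J) (Function('T')(J, S) = Add(Mul(J, 1), Mul(-3, J)) = Add(J, Mul(-3, J)) = Mul(-2, J))
Add(Mul(Function('T')(Add(Mul(-5, 5), Function('t')(0)), 0), Function('z')(8)), 28) = Add(Mul(Mul(-2, Add(Mul(-5, 5), Add(23, Mul(4, 0)))), -7), 28) = Add(Mul(Mul(-2, Add(-25, Add(23, 0))), -7), 28) = Add(Mul(Mul(-2, Add(-25, 23)), -7), 28) = Add(Mul(Mul(-2, -2), -7), 28) = Add(Mul(4, -7), 28) = Add(-28, 28) = 0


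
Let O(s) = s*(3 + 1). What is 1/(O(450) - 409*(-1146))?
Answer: 1/470514 ≈ 2.1253e-6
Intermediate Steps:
O(s) = 4*s (O(s) = s*4 = 4*s)
1/(O(450) - 409*(-1146)) = 1/(4*450 - 409*(-1146)) = 1/(1800 + 468714) = 1/470514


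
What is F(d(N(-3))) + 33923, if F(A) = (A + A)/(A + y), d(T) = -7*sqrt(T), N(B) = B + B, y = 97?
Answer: 329155457/9703 - 1358*I*sqrt(6)/9703 ≈ 33923.0 - 0.34282*I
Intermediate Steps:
N(B) = 2*B
F(A) = 2*A/(97 + A) (F(A) = (A + A)/(A + 97) = (2*A)/(97 + A) = 2*A/(97 + A))
F(d(N(-3))) + 33923 = 2*(-7*I*sqrt(6))/(97 - 7*I*sqrt(6)) + 33923 = -14*I*sqrt(6)/(97 - 7*I*sqrt(6)) + 33923 = 33923 - 14*I*sqrt(6)/(97 - 7*I*sqrt(6))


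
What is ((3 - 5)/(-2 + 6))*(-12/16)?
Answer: 3/8 ≈ 0.37500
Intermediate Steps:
((3 - 5)/(-2 + 6))*(-12/16) = (-2/4)*(-12*1/16) = -2*¼*(-¾) = -½*(-¾) = 3/8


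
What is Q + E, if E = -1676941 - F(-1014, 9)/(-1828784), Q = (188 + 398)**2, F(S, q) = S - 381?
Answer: -2438765760675/1828784 ≈ -1.3335e+6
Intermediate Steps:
F(S, q) = -381 + S
Q = 343396 (Q = 586**2 = 343396)
E = -3066762871139/1828784 (E = -1676941 - (-381 - 1014)/(-1828784) = -1676941 - (-1395)*(-1)/1828784 = -1676941 - 1*1395/1828784 = -1676941 - 1395/1828784 = -3066762871139/1828784 ≈ -1.6769e+6)
Q + E = 343396 - 3066762871139/1828784 = -2438765760675/1828784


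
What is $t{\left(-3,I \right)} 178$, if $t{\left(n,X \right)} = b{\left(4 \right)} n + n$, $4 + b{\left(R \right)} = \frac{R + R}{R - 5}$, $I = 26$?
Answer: $5874$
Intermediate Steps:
$b{\left(R \right)} = -4 + \frac{2 R}{-5 + R}$ ($b{\left(R \right)} = -4 + \frac{R + R}{R - 5} = -4 + \frac{2 R}{-5 + R}$)
$t{\left(n,X \right)} = - 11 n$ ($t{\left(n,X \right)} = \frac{2 \left(10 - 4\right)}{-5 + 4} n + n = \frac{2 \left(10 - 4\right)}{-1} n + n = 2 \left(-1\right) 6 n + n = - 12 n + n = - 11 n$)
$t{\left(-3,I \right)} 178 = \left(-11\right) \left(-3\right) 178 = 33 \cdot 178 = 5874$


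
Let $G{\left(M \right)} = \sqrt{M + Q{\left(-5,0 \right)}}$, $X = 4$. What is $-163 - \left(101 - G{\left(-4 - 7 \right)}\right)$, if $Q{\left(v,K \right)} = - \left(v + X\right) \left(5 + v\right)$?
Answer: $-264 + i \sqrt{11} \approx -264.0 + 3.3166 i$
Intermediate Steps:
$Q{\left(v,K \right)} = - \left(4 + v\right) \left(5 + v\right)$ ($Q{\left(v,K \right)} = - \left(v + 4\right) \left(5 + v\right) = - \left(4 + v\right) \left(5 + v\right)$)
$G{\left(M \right)} = \sqrt{M}$ ($G{\left(M \right)} = \sqrt{M - 0} = \sqrt{M + 0} = \sqrt{M}$)
$-163 - \left(101 - G{\left(-4 - 7 \right)}\right) = -163 - \left(101 - \sqrt{-4 - 7}\right) = -163 - \left(101 - \sqrt{-11}\right) = -163 - \left(101 - i \sqrt{11}\right) = -264 + i \sqrt{11}$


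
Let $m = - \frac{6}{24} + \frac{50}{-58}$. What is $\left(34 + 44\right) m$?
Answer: $- \frac{5031}{58} \approx -86.741$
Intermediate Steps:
$m = - \frac{129}{116}$ ($m = \left(-6\right) \frac{1}{24} + 50 \left(- \frac{1}{58}\right) = - \frac{1}{4} - \frac{25}{29} = - \frac{129}{116} \approx -1.1121$)
$\left(34 + 44\right) m = \left(34 + 44\right) \left(- \frac{129}{116}\right) = 78 \left(- \frac{129}{116}\right) = - \frac{5031}{58}$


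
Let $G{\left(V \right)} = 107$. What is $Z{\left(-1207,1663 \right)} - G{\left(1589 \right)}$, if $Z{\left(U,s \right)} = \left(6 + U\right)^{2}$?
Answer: $1442294$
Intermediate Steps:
$Z{\left(-1207,1663 \right)} - G{\left(1589 \right)} = \left(6 - 1207\right)^{2} - 107 = \left(-1201\right)^{2} - 107 = 1442401 - 107 = 1442294$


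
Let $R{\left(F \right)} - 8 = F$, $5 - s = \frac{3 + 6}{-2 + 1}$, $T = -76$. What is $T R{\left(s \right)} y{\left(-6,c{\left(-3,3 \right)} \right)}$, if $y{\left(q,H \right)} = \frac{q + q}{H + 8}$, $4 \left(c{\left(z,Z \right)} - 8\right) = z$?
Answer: $\frac{80256}{61} \approx 1315.7$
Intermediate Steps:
$c{\left(z,Z \right)} = 8 + \frac{z}{4}$
$y{\left(q,H \right)} = \frac{2 q}{8 + H}$
$s = 14$ ($s = 5 - \frac{3 + 6}{-2 + 1} = 5 - \frac{9}{-1} = 5 - 9 \left(-1\right) = 5 - -9 = 5 + 9 = 14$)
$R{\left(F \right)} = 8 + F$
$T R{\left(s \right)} y{\left(-6,c{\left(-3,3 \right)} \right)} = - 76 \left(8 + 14\right) 2 \left(-6\right) \frac{1}{8 + \left(8 + \frac{1}{4} \left(-3\right)\right)} = \left(-76\right) 22 \cdot 2 \left(-6\right) \frac{1}{8 + \left(8 - \frac{3}{4}\right)} = - 1672 \cdot 2 \left(-6\right) \frac{1}{8 + \frac{29}{4}} = - 1672 \cdot 2 \left(-6\right) \frac{1}{\frac{61}{4}} = - 1672 \cdot 2 \left(-6\right) \frac{4}{61} = \left(-1672\right) \left(- \frac{48}{61}\right) = \frac{80256}{61}$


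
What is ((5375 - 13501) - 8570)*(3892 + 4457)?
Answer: -139394904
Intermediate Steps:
((5375 - 13501) - 8570)*(3892 + 4457) = (-8126 - 8570)*8349 = -16696*8349 = -139394904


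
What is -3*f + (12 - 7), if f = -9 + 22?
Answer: -34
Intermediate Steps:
f = 13
-3*f + (12 - 7) = -3*13 + (12 - 7) = -39 + 5 = -34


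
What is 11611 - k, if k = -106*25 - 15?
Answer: 14276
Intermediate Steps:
k = -2665 (k = -2650 - 15 = -2665)
11611 - k = 11611 - 1*(-2665) = 11611 + 2665 = 14276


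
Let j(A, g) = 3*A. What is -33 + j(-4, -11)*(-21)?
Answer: 219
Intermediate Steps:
-33 + j(-4, -11)*(-21) = -33 + (3*(-4))*(-21) = -33 - 12*(-21) = -33 + 252 = 219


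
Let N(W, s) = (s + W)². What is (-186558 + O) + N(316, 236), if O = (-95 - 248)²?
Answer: 235795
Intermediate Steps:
N(W, s) = (W + s)²
O = 117649 (O = (-343)² = 117649)
(-186558 + O) + N(316, 236) = (-186558 + 117649) + (316 + 236)² = -68909 + 552² = -68909 + 304704 = 235795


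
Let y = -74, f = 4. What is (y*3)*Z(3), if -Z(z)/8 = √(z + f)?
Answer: 1776*√7 ≈ 4698.9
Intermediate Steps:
Z(z) = -8*√(4 + z) (Z(z) = -8*√(z + 4) = -8*√(4 + z))
(y*3)*Z(3) = (-74*3)*(-8*√(4 + 3)) = -(-1776)*√7 = 1776*√7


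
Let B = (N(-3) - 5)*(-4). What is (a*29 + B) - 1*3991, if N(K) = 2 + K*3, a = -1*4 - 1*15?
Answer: -4494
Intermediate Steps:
a = -19 (a = -4 - 15 = -19)
N(K) = 2 + 3*K
B = 48 (B = ((2 + 3*(-3)) - 5)*(-4) = ((2 - 9) - 5)*(-4) = (-7 - 5)*(-4) = -12*(-4) = 48)
(a*29 + B) - 1*3991 = (-19*29 + 48) - 1*3991 = (-551 + 48) - 3991 = -503 - 3991 = -4494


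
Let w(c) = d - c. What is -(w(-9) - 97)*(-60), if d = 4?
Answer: -5040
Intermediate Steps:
w(c) = 4 - c
-(w(-9) - 97)*(-60) = -((4 - 1*(-9)) - 97)*(-60) = -((4 + 9) - 97)*(-60) = -(13 - 97)*(-60) = -(-84)*(-60) = -1*5040 = -5040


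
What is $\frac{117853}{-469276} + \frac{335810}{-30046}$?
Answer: $- \frac{80564292399}{7049933348} \approx -11.428$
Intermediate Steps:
$\frac{117853}{-469276} + \frac{335810}{-30046} = 117853 \left(- \frac{1}{469276}\right) + 335810 \left(- \frac{1}{30046}\right) = - \frac{117853}{469276} - \frac{167905}{15023} = - \frac{80564292399}{7049933348}$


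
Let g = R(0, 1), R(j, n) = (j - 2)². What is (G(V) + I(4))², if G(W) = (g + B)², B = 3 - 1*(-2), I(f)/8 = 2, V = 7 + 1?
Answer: 9409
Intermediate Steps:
R(j, n) = (-2 + j)²
V = 8
I(f) = 16 (I(f) = 8*2 = 16)
B = 5 (B = 3 + 2 = 5)
g = 4 (g = (-2 + 0)² = (-2)² = 4)
G(W) = 81 (G(W) = (4 + 5)² = 9² = 81)
(G(V) + I(4))² = (81 + 16)² = 97² = 9409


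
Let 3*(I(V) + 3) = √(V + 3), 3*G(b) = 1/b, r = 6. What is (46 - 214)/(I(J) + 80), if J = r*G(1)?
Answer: -29106/13339 + 126*√5/13339 ≈ -2.1609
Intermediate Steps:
G(b) = 1/(3*b)
J = 2 (J = 6*((⅓)/1) = 6*((⅓)*1) = 6*(⅓) = 2)
I(V) = -3 + √(3 + V)/3 (I(V) = -3 + √(V + 3)/3 = -3 + √(3 + V)/3)
(46 - 214)/(I(J) + 80) = (46 - 214)/((-3 + √(3 + 2)/3) + 80) = -168/((-3 + √5/3) + 80) = -168/(77 + √5/3)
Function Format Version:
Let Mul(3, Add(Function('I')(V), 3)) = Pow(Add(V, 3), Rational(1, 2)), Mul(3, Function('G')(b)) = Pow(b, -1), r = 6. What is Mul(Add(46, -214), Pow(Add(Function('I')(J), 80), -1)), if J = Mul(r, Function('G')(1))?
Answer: Add(Rational(-29106, 13339), Mul(Rational(126, 13339), Pow(5, Rational(1, 2)))) ≈ -2.1609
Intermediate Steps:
Function('G')(b) = Mul(Rational(1, 3), Pow(b, -1))
J = 2 (J = Mul(6, Mul(Rational(1, 3), Pow(1, -1))) = Mul(6, Mul(Rational(1, 3), 1)) = Mul(6, Rational(1, 3)) = 2)
Function('I')(V) = Add(-3, Mul(Rational(1, 3), Pow(Add(3, V), Rational(1, 2)))) (Function('I')(V) = Add(-3, Mul(Rational(1, 3), Pow(Add(V, 3), Rational(1, 2)))) = Add(-3, Mul(Rational(1, 3), Pow(Add(3, V), Rational(1, 2)))))
Mul(Add(46, -214), Pow(Add(Function('I')(J), 80), -1)) = Mul(Add(46, -214), Pow(Add(Add(-3, Mul(Rational(1, 3), Pow(Add(3, 2), Rational(1, 2)))), 80), -1)) = Mul(-168, Pow(Add(Add(-3, Mul(Rational(1, 3), Pow(5, Rational(1, 2)))), 80), -1)) = Mul(-168, Pow(Add(77, Mul(Rational(1, 3), Pow(5, Rational(1, 2)))), -1))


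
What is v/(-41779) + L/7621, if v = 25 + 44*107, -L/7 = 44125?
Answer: -12940558818/318397759 ≈ -40.643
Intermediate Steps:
L = -308875 (L = -7*44125 = -308875)
v = 4733 (v = 25 + 4708 = 4733)
v/(-41779) + L/7621 = 4733/(-41779) - 308875/7621 = 4733*(-1/41779) - 308875*1/7621 = -4733/41779 - 308875/7621 = -12940558818/318397759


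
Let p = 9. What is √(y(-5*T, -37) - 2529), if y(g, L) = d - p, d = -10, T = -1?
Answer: 14*I*√13 ≈ 50.478*I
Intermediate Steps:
y(g, L) = -19 (y(g, L) = -10 - 1*9 = -10 - 9 = -19)
√(y(-5*T, -37) - 2529) = √(-19 - 2529) = √(-2548) = 14*I*√13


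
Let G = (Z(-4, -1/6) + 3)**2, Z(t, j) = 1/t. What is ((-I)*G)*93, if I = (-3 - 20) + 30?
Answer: -78771/16 ≈ -4923.2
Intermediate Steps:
I = 7 (I = -23 + 30 = 7)
G = 121/16 (G = (1/(-4) + 3)**2 = (-1/4 + 3)**2 = (11/4)**2 = 121/16 ≈ 7.5625)
((-I)*G)*93 = (-1*7*(121/16))*93 = -7*121/16*93 = -847/16*93 = -78771/16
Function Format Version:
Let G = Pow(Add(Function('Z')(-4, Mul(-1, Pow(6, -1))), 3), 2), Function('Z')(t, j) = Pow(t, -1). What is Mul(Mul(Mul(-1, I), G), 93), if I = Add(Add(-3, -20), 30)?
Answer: Rational(-78771, 16) ≈ -4923.2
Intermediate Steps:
I = 7 (I = Add(-23, 30) = 7)
G = Rational(121, 16) (G = Pow(Add(Pow(-4, -1), 3), 2) = Pow(Add(Rational(-1, 4), 3), 2) = Pow(Rational(11, 4), 2) = Rational(121, 16) ≈ 7.5625)
Mul(Mul(Mul(-1, I), G), 93) = Mul(Mul(Mul(-1, 7), Rational(121, 16)), 93) = Mul(Mul(-7, Rational(121, 16)), 93) = Mul(Rational(-847, 16), 93) = Rational(-78771, 16)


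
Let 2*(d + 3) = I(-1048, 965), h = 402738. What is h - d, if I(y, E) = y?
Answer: 403265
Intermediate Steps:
d = -527 (d = -3 + (½)*(-1048) = -3 - 524 = -527)
h - d = 402738 - 1*(-527) = 402738 + 527 = 403265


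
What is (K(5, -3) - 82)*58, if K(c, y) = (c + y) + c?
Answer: -4350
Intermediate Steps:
K(c, y) = y + 2*c
(K(5, -3) - 82)*58 = ((-3 + 2*5) - 82)*58 = ((-3 + 10) - 82)*58 = (7 - 82)*58 = -75*58 = -4350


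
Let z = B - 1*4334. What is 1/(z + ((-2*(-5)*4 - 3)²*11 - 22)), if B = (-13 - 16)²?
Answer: 1/11544 ≈ 8.6625e-5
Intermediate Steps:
B = 841 (B = (-29)² = 841)
z = -3493 (z = 841 - 1*4334 = 841 - 4334 = -3493)
1/(z + ((-2*(-5)*4 - 3)²*11 - 22)) = 1/(-3493 + ((-2*(-5)*4 - 3)²*11 - 22)) = 1/(-3493 + ((10*4 - 3)²*11 - 22)) = 1/(-3493 + ((40 - 3)²*11 - 22)) = 1/(-3493 + (37²*11 - 22)) = 1/(-3493 + (1369*11 - 22)) = 1/(-3493 + (15059 - 22)) = 1/(-3493 + 15037) = 1/11544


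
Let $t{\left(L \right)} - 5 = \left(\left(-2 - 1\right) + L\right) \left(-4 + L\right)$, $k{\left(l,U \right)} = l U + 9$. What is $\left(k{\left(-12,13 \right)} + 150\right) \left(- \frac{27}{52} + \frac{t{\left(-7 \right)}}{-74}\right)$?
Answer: $- \frac{11967}{1924} \approx -6.2199$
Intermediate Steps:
$k{\left(l,U \right)} = 9 + U l$ ($k{\left(l,U \right)} = U l + 9 = 9 + U l$)
$t{\left(L \right)} = 5 + \left(-4 + L\right) \left(-3 + L\right)$ ($t{\left(L \right)} = 5 + \left(\left(-2 - 1\right) + L\right) \left(-4 + L\right) = 5 + \left(-3 + L\right) \left(-4 + L\right) = 5 + \left(-4 + L\right) \left(-3 + L\right)$)
$\left(k{\left(-12,13 \right)} + 150\right) \left(- \frac{27}{52} + \frac{t{\left(-7 \right)}}{-74}\right) = \left(\left(9 + 13 \left(-12\right)\right) + 150\right) \left(- \frac{27}{52} + \frac{17 + \left(-7\right)^{2} - -49}{-74}\right) = \left(\left(9 - 156\right) + 150\right) \left(\left(-27\right) \frac{1}{52} + \left(17 + 49 + 49\right) \left(- \frac{1}{74}\right)\right) = \left(-147 + 150\right) \left(- \frac{27}{52} + 115 \left(- \frac{1}{74}\right)\right) = 3 \left(- \frac{27}{52} - \frac{115}{74}\right) = 3 \left(- \frac{3989}{1924}\right) = - \frac{11967}{1924}$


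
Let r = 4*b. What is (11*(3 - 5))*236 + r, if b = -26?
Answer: -5296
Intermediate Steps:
r = -104 (r = 4*(-26) = -104)
(11*(3 - 5))*236 + r = (11*(3 - 5))*236 - 104 = (11*(-2))*236 - 104 = -22*236 - 104 = -5192 - 104 = -5296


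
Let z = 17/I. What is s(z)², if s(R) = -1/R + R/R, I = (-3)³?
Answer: 1936/289 ≈ 6.6990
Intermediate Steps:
I = -27
z = -17/27 (z = 17/(-27) = 17*(-1/27) = -17/27 ≈ -0.62963)
s(R) = 1 - 1/R (s(R) = -1/R + 1 = 1 - 1/R)
s(z)² = ((-1 - 17/27)/(-17/27))² = (-27/17*(-44/27))² = (44/17)² = 1936/289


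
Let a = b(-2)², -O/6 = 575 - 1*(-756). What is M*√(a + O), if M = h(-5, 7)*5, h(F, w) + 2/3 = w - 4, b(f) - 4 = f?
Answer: 35*I*√7982/3 ≈ 1042.3*I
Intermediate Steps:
O = -7986 (O = -6*(575 - 1*(-756)) = -6*(575 + 756) = -6*1331 = -7986)
b(f) = 4 + f
h(F, w) = -14/3 + w (h(F, w) = -⅔ + (w - 4) = -⅔ + (-4 + w) = -14/3 + w)
a = 4 (a = (4 - 2)² = 2² = 4)
M = 35/3 (M = (-14/3 + 7)*5 = (7/3)*5 = 35/3 ≈ 11.667)
M*√(a + O) = 35*√(4 - 7986)/3 = 35*√(-7982)/3 = 35*(I*√7982)/3 = 35*I*√7982/3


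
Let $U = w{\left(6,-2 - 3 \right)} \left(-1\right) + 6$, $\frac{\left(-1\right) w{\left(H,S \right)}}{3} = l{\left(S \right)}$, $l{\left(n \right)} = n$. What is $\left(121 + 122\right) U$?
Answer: $-2187$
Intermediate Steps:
$w{\left(H,S \right)} = - 3 S$
$U = -9$ ($U = - 3 \left(-2 - 3\right) \left(-1\right) + 6 = \left(-3\right) \left(-5\right) \left(-1\right) + 6 = 15 \left(-1\right) + 6 = -15 + 6 = -9$)
$\left(121 + 122\right) U = \left(121 + 122\right) \left(-9\right) = 243 \left(-9\right) = -2187$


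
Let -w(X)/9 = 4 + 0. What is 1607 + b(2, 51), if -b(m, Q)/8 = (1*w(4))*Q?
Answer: 16295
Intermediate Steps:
w(X) = -36 (w(X) = -9*(4 + 0) = -9*4 = -36)
b(m, Q) = 288*Q (b(m, Q) = -8*1*(-36)*Q = -(-288)*Q = 288*Q)
1607 + b(2, 51) = 1607 + 288*51 = 1607 + 14688 = 16295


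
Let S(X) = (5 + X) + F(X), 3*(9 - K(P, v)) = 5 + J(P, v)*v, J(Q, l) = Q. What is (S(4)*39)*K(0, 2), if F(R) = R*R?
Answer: 7150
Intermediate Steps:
F(R) = R²
K(P, v) = 22/3 - P*v/3 (K(P, v) = 9 - (5 + P*v)/3 = 9 + (-5/3 - P*v/3) = 22/3 - P*v/3)
S(X) = 5 + X + X² (S(X) = (5 + X) + X² = 5 + X + X²)
(S(4)*39)*K(0, 2) = ((5 + 4 + 4²)*39)*(22/3 - ⅓*0*2) = ((5 + 4 + 16)*39)*(22/3 + 0) = (25*39)*(22/3) = 975*(22/3) = 7150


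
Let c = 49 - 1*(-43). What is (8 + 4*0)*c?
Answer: 736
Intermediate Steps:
c = 92 (c = 49 + 43 = 92)
(8 + 4*0)*c = (8 + 4*0)*92 = (8 + 0)*92 = 8*92 = 736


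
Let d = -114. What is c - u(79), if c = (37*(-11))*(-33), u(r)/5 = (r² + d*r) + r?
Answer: 26861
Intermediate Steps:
u(r) = -565*r + 5*r² (u(r) = 5*((r² - 114*r) + r) = 5*(r² - 113*r) = -565*r + 5*r²)
c = 13431 (c = -407*(-33) = 13431)
c - u(79) = 13431 - 5*79*(-113 + 79) = 13431 - 5*79*(-34) = 13431 - 1*(-13430) = 13431 + 13430 = 26861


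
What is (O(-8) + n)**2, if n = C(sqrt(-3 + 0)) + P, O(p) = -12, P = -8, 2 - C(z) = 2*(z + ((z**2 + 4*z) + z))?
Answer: -288 + 288*I*sqrt(3) ≈ -288.0 + 498.83*I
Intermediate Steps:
C(z) = 2 - 12*z - 2*z**2 (C(z) = 2 - 2*(z + ((z**2 + 4*z) + z)) = 2 - 2*(z + (z**2 + 5*z)) = 2 - 2*(z**2 + 6*z) = 2 - (2*z**2 + 12*z) = 2 + (-12*z - 2*z**2) = 2 - 12*z - 2*z**2)
n = -12*I*sqrt(3) (n = (2 - 12*sqrt(-3 + 0) - 2*(sqrt(-3 + 0))**2) - 8 = (2 - 12*I*sqrt(3) - 2*(sqrt(-3))**2) - 8 = (2 - 12*I*sqrt(3) - 2*(I*sqrt(3))**2) - 8 = (2 - 12*I*sqrt(3) - 2*(-3)) - 8 = (2 - 12*I*sqrt(3) + 6) - 8 = (8 - 12*I*sqrt(3)) - 8 = -12*I*sqrt(3) ≈ -20.785*I)
(O(-8) + n)**2 = (-12 - 12*I*sqrt(3))**2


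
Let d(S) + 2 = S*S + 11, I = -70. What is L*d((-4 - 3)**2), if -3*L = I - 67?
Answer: 330170/3 ≈ 1.1006e+5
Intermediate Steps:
d(S) = 9 + S**2 (d(S) = -2 + (S*S + 11) = -2 + (S**2 + 11) = -2 + (11 + S**2) = 9 + S**2)
L = 137/3 (L = -(-70 - 67)/3 = -1/3*(-137) = 137/3 ≈ 45.667)
L*d((-4 - 3)**2) = 137*(9 + ((-4 - 3)**2)**2)/3 = 137*(9 + ((-7)**2)**2)/3 = 137*(9 + 49**2)/3 = 137*(9 + 2401)/3 = (137/3)*2410 = 330170/3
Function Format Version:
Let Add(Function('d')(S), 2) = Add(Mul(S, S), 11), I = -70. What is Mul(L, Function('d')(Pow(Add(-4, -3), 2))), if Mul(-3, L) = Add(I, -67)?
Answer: Rational(330170, 3) ≈ 1.1006e+5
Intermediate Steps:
Function('d')(S) = Add(9, Pow(S, 2)) (Function('d')(S) = Add(-2, Add(Mul(S, S), 11)) = Add(-2, Add(Pow(S, 2), 11)) = Add(-2, Add(11, Pow(S, 2))) = Add(9, Pow(S, 2)))
L = Rational(137, 3) (L = Mul(Rational(-1, 3), Add(-70, -67)) = Mul(Rational(-1, 3), -137) = Rational(137, 3) ≈ 45.667)
Mul(L, Function('d')(Pow(Add(-4, -3), 2))) = Mul(Rational(137, 3), Add(9, Pow(Pow(Add(-4, -3), 2), 2))) = Mul(Rational(137, 3), Add(9, Pow(Pow(-7, 2), 2))) = Mul(Rational(137, 3), Add(9, Pow(49, 2))) = Mul(Rational(137, 3), Add(9, 2401)) = Mul(Rational(137, 3), 2410) = Rational(330170, 3)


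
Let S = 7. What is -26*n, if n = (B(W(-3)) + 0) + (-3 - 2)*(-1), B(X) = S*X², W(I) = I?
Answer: -1768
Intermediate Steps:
B(X) = 7*X²
n = 68 (n = (7*(-3)² + 0) + (-3 - 2)*(-1) = (7*9 + 0) - 5*(-1) = (63 + 0) + 5 = 63 + 5 = 68)
-26*n = -26*68 = -1768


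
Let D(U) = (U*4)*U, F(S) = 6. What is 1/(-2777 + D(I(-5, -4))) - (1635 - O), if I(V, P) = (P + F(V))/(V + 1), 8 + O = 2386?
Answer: 2062567/2776 ≈ 743.00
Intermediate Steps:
O = 2378 (O = -8 + 2386 = 2378)
I(V, P) = (6 + P)/(1 + V) (I(V, P) = (P + 6)/(V + 1) = (6 + P)/(1 + V))
D(U) = 4*U² (D(U) = (4*U)*U = 4*U²)
1/(-2777 + D(I(-5, -4))) - (1635 - O) = 1/(-2777 + 4*((6 - 4)/(1 - 5))²) - (1635 - 1*2378) = 1/(-2777 + 4*(2/(-4))²) - (1635 - 2378) = 1/(-2777 + 4*(-¼*2)²) - 1*(-743) = 1/(-2777 + 4*(-½)²) + 743 = 1/(-2777 + 4*(¼)) + 743 = 1/(-2777 + 1) + 743 = 1/(-2776) + 743 = -1/2776 + 743 = 2062567/2776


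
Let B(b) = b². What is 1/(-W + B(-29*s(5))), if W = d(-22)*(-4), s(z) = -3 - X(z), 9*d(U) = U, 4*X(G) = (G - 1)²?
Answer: 9/370793 ≈ 2.4272e-5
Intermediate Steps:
X(G) = (-1 + G)²/4 (X(G) = (G - 1)²/4 = (-1 + G)²/4)
d(U) = U/9
s(z) = -3 - (-1 + z)²/4
W = 88/9 (W = ((⅑)*(-22))*(-4) = -22/9*(-4) = 88/9 ≈ 9.7778)
1/(-W + B(-29*s(5))) = 1/(-1*88/9 + (-29*(-3 - (-1 + 5)²/4))²) = 1/(-88/9 + (-29*(-3 - ¼*4²))²) = 1/(-88/9 + (-29*(-3 - ¼*16))²) = 1/(-88/9 + (-29*(-3 - 4))²) = 1/(-88/9 + (-29*(-7))²) = 1/(-88/9 + 203²) = 1/(-88/9 + 41209) = 1/(370793/9) = 9/370793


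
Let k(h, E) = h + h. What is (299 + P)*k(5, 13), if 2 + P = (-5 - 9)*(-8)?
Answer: 4090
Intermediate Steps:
k(h, E) = 2*h
P = 110 (P = -2 + (-5 - 9)*(-8) = -2 - 14*(-8) = -2 + 112 = 110)
(299 + P)*k(5, 13) = (299 + 110)*(2*5) = 409*10 = 4090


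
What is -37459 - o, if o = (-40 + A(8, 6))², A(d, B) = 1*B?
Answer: -38615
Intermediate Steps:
A(d, B) = B
o = 1156 (o = (-40 + 6)² = (-34)² = 1156)
-37459 - o = -37459 - 1*1156 = -37459 - 1156 = -38615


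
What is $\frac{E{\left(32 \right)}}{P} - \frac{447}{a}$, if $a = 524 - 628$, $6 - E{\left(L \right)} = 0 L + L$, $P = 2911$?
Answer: $\frac{1298513}{302744} \approx 4.2891$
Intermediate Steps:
$E{\left(L \right)} = 6 - L$ ($E{\left(L \right)} = 6 - \left(0 L + L\right) = 6 - \left(0 + L\right) = 6 - L$)
$a = -104$ ($a = 524 - 628 = -104$)
$\frac{E{\left(32 \right)}}{P} - \frac{447}{a} = \frac{6 - 32}{2911} - \frac{447}{-104} = \left(6 - 32\right) \frac{1}{2911} - - \frac{447}{104} = \left(-26\right) \frac{1}{2911} + \frac{447}{104} = - \frac{26}{2911} + \frac{447}{104} = \frac{1298513}{302744}$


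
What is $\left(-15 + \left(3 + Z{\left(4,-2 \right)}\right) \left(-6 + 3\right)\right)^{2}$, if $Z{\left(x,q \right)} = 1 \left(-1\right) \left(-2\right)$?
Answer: $900$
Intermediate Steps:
$Z{\left(x,q \right)} = 2$ ($Z{\left(x,q \right)} = \left(-1\right) \left(-2\right) = 2$)
$\left(-15 + \left(3 + Z{\left(4,-2 \right)}\right) \left(-6 + 3\right)\right)^{2} = \left(-15 + \left(3 + 2\right) \left(-6 + 3\right)\right)^{2} = \left(-15 + 5 \left(-3\right)\right)^{2} = \left(-15 - 15\right)^{2} = \left(-30\right)^{2} = 900$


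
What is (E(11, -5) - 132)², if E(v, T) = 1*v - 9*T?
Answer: 5776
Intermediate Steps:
E(v, T) = v - 9*T
(E(11, -5) - 132)² = ((11 - 9*(-5)) - 132)² = ((11 + 45) - 132)² = (56 - 132)² = (-76)² = 5776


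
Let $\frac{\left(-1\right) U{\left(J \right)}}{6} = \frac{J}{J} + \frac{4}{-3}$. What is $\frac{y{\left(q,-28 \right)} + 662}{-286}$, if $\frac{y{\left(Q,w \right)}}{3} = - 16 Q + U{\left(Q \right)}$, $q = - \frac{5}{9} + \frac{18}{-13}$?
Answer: $- \frac{14842}{5577} \approx -2.6613$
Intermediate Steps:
$U{\left(J \right)} = 2$ ($U{\left(J \right)} = - 6 \left(\frac{J}{J} + \frac{4}{-3}\right) = - 6 \left(1 + 4 \left(- \frac{1}{3}\right)\right) = - 6 \left(1 - \frac{4}{3}\right) = \left(-6\right) \left(- \frac{1}{3}\right) = 2$)
$q = - \frac{227}{117}$ ($q = \left(-5\right) \frac{1}{9} + 18 \left(- \frac{1}{13}\right) = - \frac{5}{9} - \frac{18}{13} = - \frac{227}{117} \approx -1.9402$)
$y{\left(Q,w \right)} = 6 - 48 Q$ ($y{\left(Q,w \right)} = 3 \left(- 16 Q + 2\right) = 3 \left(2 - 16 Q\right) = 6 - 48 Q$)
$\frac{y{\left(q,-28 \right)} + 662}{-286} = \frac{\left(6 - - \frac{3632}{39}\right) + 662}{-286} = - \frac{\left(6 + \frac{3632}{39}\right) + 662}{286} = - \frac{\frac{3866}{39} + 662}{286} = \left(- \frac{1}{286}\right) \frac{29684}{39} = - \frac{14842}{5577}$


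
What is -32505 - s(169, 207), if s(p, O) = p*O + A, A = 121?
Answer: -67609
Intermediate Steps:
s(p, O) = 121 + O*p (s(p, O) = p*O + 121 = O*p + 121 = 121 + O*p)
-32505 - s(169, 207) = -32505 - (121 + 207*169) = -32505 - (121 + 34983) = -32505 - 1*35104 = -32505 - 35104 = -67609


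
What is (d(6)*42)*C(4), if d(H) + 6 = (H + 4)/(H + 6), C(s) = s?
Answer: -868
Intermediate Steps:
d(H) = -6 + (4 + H)/(6 + H) (d(H) = -6 + (H + 4)/(H + 6) = -6 + (4 + H)/(6 + H))
(d(6)*42)*C(4) = (((-32 - 5*6)/(6 + 6))*42)*4 = (((-32 - 30)/12)*42)*4 = (((1/12)*(-62))*42)*4 = -31/6*42*4 = -217*4 = -868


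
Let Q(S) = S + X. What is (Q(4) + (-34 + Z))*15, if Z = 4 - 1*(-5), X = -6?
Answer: -405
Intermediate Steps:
Z = 9 (Z = 4 + 5 = 9)
Q(S) = -6 + S (Q(S) = S - 6 = -6 + S)
(Q(4) + (-34 + Z))*15 = ((-6 + 4) + (-34 + 9))*15 = (-2 - 25)*15 = -27*15 = -405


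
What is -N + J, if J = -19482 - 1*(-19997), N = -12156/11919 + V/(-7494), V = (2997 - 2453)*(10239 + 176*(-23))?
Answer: 14372242105/14886831 ≈ 965.43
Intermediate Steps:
V = 3367904 (V = 544*(10239 - 4048) = 544*6191 = 3367904)
N = -6705524140/14886831 (N = -12156/11919 + 3367904/(-7494) = -12156*1/11919 + 3367904*(-1/7494) = -4052/3973 - 1683952/3747 = -6705524140/14886831 ≈ -450.43)
J = 515 (J = -19482 + 19997 = 515)
-N + J = -1*(-6705524140/14886831) + 515 = 6705524140/14886831 + 515 = 14372242105/14886831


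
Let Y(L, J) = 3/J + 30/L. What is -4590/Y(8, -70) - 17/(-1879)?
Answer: -402478859/325067 ≈ -1238.1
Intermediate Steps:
-4590/Y(8, -70) - 17/(-1879) = -4590/(3/(-70) + 30/8) - 17/(-1879) = -4590/(3*(-1/70) + 30*(⅛)) - 17*(-1/1879) = -4590/(-3/70 + 15/4) + 17/1879 = -4590/519/140 + 17/1879 = -4590*140/519 + 17/1879 = -214200/173 + 17/1879 = -402478859/325067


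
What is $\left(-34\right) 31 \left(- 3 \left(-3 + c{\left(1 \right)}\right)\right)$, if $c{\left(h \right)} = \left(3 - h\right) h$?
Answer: $-3162$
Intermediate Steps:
$c{\left(h \right)} = h \left(3 - h\right)$
$\left(-34\right) 31 \left(- 3 \left(-3 + c{\left(1 \right)}\right)\right) = \left(-34\right) 31 \left(- 3 \left(-3 + 1 \left(3 - 1\right)\right)\right) = - 1054 \left(- 3 \left(-3 + 1 \left(3 - 1\right)\right)\right) = - 1054 \left(- 3 \left(-3 + 1 \cdot 2\right)\right) = - 1054 \left(- 3 \left(-3 + 2\right)\right) = - 1054 \left(\left(-3\right) \left(-1\right)\right) = \left(-1054\right) 3 = -3162$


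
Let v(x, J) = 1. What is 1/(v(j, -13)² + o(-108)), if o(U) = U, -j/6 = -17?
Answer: -1/107 ≈ -0.0093458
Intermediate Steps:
j = 102 (j = -6*(-17) = 102)
1/(v(j, -13)² + o(-108)) = 1/(1² - 108) = 1/(1 - 108) = 1/(-107) = -1/107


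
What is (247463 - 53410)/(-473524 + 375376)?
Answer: -194053/98148 ≈ -1.9771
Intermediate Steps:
(247463 - 53410)/(-473524 + 375376) = 194053/(-98148) = 194053*(-1/98148) = -194053/98148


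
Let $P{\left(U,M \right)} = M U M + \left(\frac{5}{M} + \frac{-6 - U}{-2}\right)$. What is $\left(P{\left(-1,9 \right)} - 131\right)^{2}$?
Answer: $\frac{14145121}{324} \approx 43658.0$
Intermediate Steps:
$P{\left(U,M \right)} = 3 + \frac{U}{2} + \frac{5}{M} + U M^{2}$ ($P{\left(U,M \right)} = U M^{2} + \left(\frac{5}{M} + \left(-6 - U\right) \left(- \frac{1}{2}\right)\right) = U M^{2} + \left(\frac{5}{M} + \left(3 + \frac{U}{2}\right)\right) = U M^{2} + \left(3 + \frac{U}{2} + \frac{5}{M}\right) = 3 + \frac{U}{2} + \frac{5}{M} + U M^{2}$)
$\left(P{\left(-1,9 \right)} - 131\right)^{2} = \left(\left(3 + \frac{1}{2} \left(-1\right) + \frac{5}{9} - 9^{2}\right) - 131\right)^{2} = \left(\left(3 - \frac{1}{2} + 5 \cdot \frac{1}{9} - 81\right) - 131\right)^{2} = \left(\left(3 - \frac{1}{2} + \frac{5}{9} - 81\right) - 131\right)^{2} = \left(- \frac{1403}{18} - 131\right)^{2} = \left(- \frac{3761}{18}\right)^{2} = \frac{14145121}{324}$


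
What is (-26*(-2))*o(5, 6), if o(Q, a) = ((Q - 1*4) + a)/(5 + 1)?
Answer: 182/3 ≈ 60.667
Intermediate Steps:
o(Q, a) = -⅔ + Q/6 + a/6 (o(Q, a) = ((Q - 4) + a)/6 = ((-4 + Q) + a)*(⅙) = (-4 + Q + a)*(⅙) = -⅔ + Q/6 + a/6)
(-26*(-2))*o(5, 6) = (-26*(-2))*(-⅔ + (⅙)*5 + (⅙)*6) = 52*(-⅔ + ⅚ + 1) = 52*(7/6) = 182/3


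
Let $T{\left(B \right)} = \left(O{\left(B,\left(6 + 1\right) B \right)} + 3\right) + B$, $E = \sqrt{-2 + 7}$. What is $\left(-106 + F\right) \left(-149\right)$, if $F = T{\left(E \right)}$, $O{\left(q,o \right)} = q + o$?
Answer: $15347 - 1341 \sqrt{5} \approx 12348.0$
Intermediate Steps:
$E = \sqrt{5} \approx 2.2361$
$O{\left(q,o \right)} = o + q$
$T{\left(B \right)} = 3 + 9 B$ ($T{\left(B \right)} = \left(\left(\left(6 + 1\right) B + B\right) + 3\right) + B = \left(\left(7 B + B\right) + 3\right) + B = \left(8 B + 3\right) + B = \left(3 + 8 B\right) + B = 3 + 9 B$)
$F = 3 + 9 \sqrt{5} \approx 23.125$
$\left(-106 + F\right) \left(-149\right) = \left(-106 + \left(3 + 9 \sqrt{5}\right)\right) \left(-149\right) = \left(-103 + 9 \sqrt{5}\right) \left(-149\right) = 15347 - 1341 \sqrt{5}$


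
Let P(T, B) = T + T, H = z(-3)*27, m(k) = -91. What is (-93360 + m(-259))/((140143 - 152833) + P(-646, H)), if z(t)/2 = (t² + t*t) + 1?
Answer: 93451/13982 ≈ 6.6837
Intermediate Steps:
z(t) = 2 + 4*t² (z(t) = 2*((t² + t*t) + 1) = 2*((t² + t²) + 1) = 2*(2*t² + 1) = 2*(1 + 2*t²) = 2 + 4*t²)
H = 1026 (H = (2 + 4*(-3)²)*27 = (2 + 4*9)*27 = (2 + 36)*27 = 38*27 = 1026)
P(T, B) = 2*T
(-93360 + m(-259))/((140143 - 152833) + P(-646, H)) = (-93360 - 91)/((140143 - 152833) + 2*(-646)) = -93451/(-12690 - 1292) = -93451/(-13982) = -93451*(-1/13982) = 93451/13982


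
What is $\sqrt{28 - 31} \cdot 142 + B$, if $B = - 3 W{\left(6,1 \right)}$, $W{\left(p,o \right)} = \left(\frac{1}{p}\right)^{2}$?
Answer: $- \frac{1}{12} + 142 i \sqrt{3} \approx -0.083333 + 245.95 i$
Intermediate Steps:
$W{\left(p,o \right)} = \frac{1}{p^{2}}$
$B = - \frac{1}{12}$ ($B = - \frac{3}{36} = \left(-3\right) \frac{1}{36} = - \frac{1}{12} \approx -0.083333$)
$\sqrt{28 - 31} \cdot 142 + B = \sqrt{28 - 31} \cdot 142 - \frac{1}{12} = \sqrt{-3} \cdot 142 - \frac{1}{12} = i \sqrt{3} \cdot 142 - \frac{1}{12} = 142 i \sqrt{3} - \frac{1}{12} = - \frac{1}{12} + 142 i \sqrt{3}$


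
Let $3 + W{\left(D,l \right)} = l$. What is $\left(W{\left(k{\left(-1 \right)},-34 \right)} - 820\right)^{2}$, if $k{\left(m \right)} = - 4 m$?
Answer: $734449$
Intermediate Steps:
$W{\left(D,l \right)} = -3 + l$
$\left(W{\left(k{\left(-1 \right)},-34 \right)} - 820\right)^{2} = \left(\left(-3 - 34\right) - 820\right)^{2} = \left(-37 - 820\right)^{2} = \left(-857\right)^{2} = 734449$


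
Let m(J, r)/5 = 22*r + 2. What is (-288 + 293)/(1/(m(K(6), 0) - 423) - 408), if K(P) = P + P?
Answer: -413/33701 ≈ -0.012255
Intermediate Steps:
K(P) = 2*P
m(J, r) = 10 + 110*r (m(J, r) = 5*(22*r + 2) = 5*(2 + 22*r) = 10 + 110*r)
(-288 + 293)/(1/(m(K(6), 0) - 423) - 408) = (-288 + 293)/(1/((10 + 110*0) - 423) - 408) = 5/(1/((10 + 0) - 423) - 408) = 5/(1/(10 - 423) - 408) = 5/(1/(-413) - 408) = 5/(-1/413 - 408) = 5/(-168505/413) = 5*(-413/168505) = -413/33701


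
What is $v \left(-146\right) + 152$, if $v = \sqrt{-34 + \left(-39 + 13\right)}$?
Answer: $152 - 292 i \sqrt{15} \approx 152.0 - 1130.9 i$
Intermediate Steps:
$v = 2 i \sqrt{15}$ ($v = \sqrt{-34 - 26} = \sqrt{-60} = 2 i \sqrt{15} \approx 7.746 i$)
$v \left(-146\right) + 152 = 2 i \sqrt{15} \left(-146\right) + 152 = - 292 i \sqrt{15} + 152 = 152 - 292 i \sqrt{15}$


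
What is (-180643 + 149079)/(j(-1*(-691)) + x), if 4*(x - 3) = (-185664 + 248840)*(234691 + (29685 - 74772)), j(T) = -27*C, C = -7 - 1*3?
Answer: -31564/2994605849 ≈ -1.0540e-5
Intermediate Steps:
C = -10 (C = -7 - 3 = -10)
j(T) = 270 (j(T) = -27*(-10) = 270)
x = 2994605579 (x = 3 + ((-185664 + 248840)*(234691 + (29685 - 74772)))/4 = 3 + (63176*(234691 - 45087))/4 = 3 + (63176*189604)/4 = 3 + (¼)*11978422304 = 3 + 2994605576 = 2994605579)
(-180643 + 149079)/(j(-1*(-691)) + x) = (-180643 + 149079)/(270 + 2994605579) = -31564/2994605849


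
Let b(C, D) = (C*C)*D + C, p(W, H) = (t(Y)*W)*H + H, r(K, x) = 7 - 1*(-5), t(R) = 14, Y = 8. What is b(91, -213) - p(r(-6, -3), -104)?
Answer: -1746186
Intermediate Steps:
r(K, x) = 12 (r(K, x) = 7 + 5 = 12)
p(W, H) = H + 14*H*W (p(W, H) = (14*W)*H + H = 14*H*W + H = H + 14*H*W)
b(C, D) = C + D*C² (b(C, D) = C²*D + C = D*C² + C = C + D*C²)
b(91, -213) - p(r(-6, -3), -104) = 91*(1 + 91*(-213)) - (-104)*(1 + 14*12) = 91*(1 - 19383) - (-104)*(1 + 168) = 91*(-19382) - (-104)*169 = -1763762 - 1*(-17576) = -1763762 + 17576 = -1746186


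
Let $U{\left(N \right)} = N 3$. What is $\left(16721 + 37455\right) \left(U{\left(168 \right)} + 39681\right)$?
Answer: $2177062560$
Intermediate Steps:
$U{\left(N \right)} = 3 N$
$\left(16721 + 37455\right) \left(U{\left(168 \right)} + 39681\right) = \left(16721 + 37455\right) \left(3 \cdot 168 + 39681\right) = 54176 \left(504 + 39681\right) = 54176 \cdot 40185 = 2177062560$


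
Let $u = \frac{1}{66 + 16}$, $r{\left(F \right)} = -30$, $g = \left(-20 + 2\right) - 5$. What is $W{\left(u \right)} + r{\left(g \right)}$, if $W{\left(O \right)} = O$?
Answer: $- \frac{2459}{82} \approx -29.988$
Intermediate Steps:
$g = -23$ ($g = -18 - 5 = -23$)
$u = \frac{1}{82} \approx 0.012195$
$W{\left(u \right)} + r{\left(g \right)} = \frac{1}{82} - 30 = - \frac{2459}{82}$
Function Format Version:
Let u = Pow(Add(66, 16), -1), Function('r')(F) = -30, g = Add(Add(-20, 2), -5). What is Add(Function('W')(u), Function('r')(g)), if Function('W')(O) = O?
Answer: Rational(-2459, 82) ≈ -29.988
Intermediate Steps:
g = -23 (g = Add(-18, -5) = -23)
u = Rational(1, 82) (u = Pow(82, -1) = Rational(1, 82) ≈ 0.012195)
Add(Function('W')(u), Function('r')(g)) = Add(Rational(1, 82), -30) = Rational(-2459, 82)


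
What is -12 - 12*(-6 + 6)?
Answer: -12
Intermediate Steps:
-12 - 12*(-6 + 6) = -12 - 12*0 = -12 + 0 = -12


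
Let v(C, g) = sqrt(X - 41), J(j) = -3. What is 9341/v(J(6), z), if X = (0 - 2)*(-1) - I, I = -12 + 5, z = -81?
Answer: -9341*I*sqrt(2)/8 ≈ -1651.3*I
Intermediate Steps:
I = -7
X = 9 (X = (0 - 2)*(-1) - 1*(-7) = -2*(-1) + 7 = 2 + 7 = 9)
v(C, g) = 4*I*sqrt(2) (v(C, g) = sqrt(9 - 41) = sqrt(-32) = 4*I*sqrt(2))
9341/v(J(6), z) = 9341/((4*I*sqrt(2))) = 9341*(-I*sqrt(2)/8) = -9341*I*sqrt(2)/8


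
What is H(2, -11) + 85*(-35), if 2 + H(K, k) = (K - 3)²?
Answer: -2976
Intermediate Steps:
H(K, k) = -2 + (-3 + K)² (H(K, k) = -2 + (K - 3)² = -2 + (-3 + K)²)
H(2, -11) + 85*(-35) = (-2 + (-3 + 2)²) + 85*(-35) = (-2 + (-1)²) - 2975 = (-2 + 1) - 2975 = -1 - 2975 = -2976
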